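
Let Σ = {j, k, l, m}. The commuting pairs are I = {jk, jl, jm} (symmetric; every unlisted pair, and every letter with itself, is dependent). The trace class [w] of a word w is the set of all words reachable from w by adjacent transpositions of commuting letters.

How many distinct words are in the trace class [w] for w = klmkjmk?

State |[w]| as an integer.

7

piece 0:k — minimal
piece 1:l rests on {0:k}
piece 2:m rests on {1:l}
piece 3:k rests on {2:m}
piece 4:j — minimal
piece 5:m rests on {3:k}
piece 6:k rests on {5:m}
minimal pieces: {0:k, 4:j}
ways to finish when only these pieces remain (= sum over removing one remaining piece with nothing left below it):
  1 left: {4}→1  {6}→1
  2 left: {4,6}→2  {5,6}→1
  3 left: {3,5,6}→1  {4,5,6}→3
  4 left: {2,3,5,6}→1  {3,4,5,6}→4
  5 left: {1,2,3,5,6}→1  {2,3,4,5,6}→5
  placing 0:k first → 6 extensions
  placing 4:j first → 1 extensions
total linear extensions = 7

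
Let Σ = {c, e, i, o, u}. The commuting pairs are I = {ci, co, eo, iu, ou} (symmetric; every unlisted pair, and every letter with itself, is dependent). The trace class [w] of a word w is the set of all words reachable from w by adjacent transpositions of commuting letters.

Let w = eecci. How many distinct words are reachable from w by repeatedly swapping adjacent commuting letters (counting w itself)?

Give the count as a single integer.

drop 0:e onto floor
drop 1:e onto {0:e}
drop 2:c onto {1:e}
drop 3:c onto {2:c}
drop 4:i onto {1:e}
ground layer = {0:e}
drop-orders for the pieces not yet dropped (sum over which currently-grounded one goes next):
  1 to go: {3} 1  {4} 1
  2 to go: {2,3} 1  {3,4} 2
  3 to go: {2,3,4} 3
  if 0:e drops first: 3 orders

3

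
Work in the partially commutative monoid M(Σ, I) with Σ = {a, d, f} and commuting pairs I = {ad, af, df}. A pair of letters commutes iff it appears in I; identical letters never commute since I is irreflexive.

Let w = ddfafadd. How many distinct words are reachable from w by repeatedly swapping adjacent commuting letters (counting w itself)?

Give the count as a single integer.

piece 0:d — minimal
piece 1:d rests on {0:d}
piece 2:f — minimal
piece 3:a — minimal
piece 4:f rests on {2:f}
piece 5:a rests on {3:a}
piece 6:d rests on {1:d}
piece 7:d rests on {6:d}
minimal pieces: {0:d, 2:f, 3:a}
ways to finish when only these pieces remain (= sum over removing one remaining piece with nothing left below it):
  1 left: {4}→1  {5}→1  {7}→1
  2 left: {2,4}→1  {3,5}→1  {4,5}→2  {4,7}→2  {5,7}→2  {6,7}→1
  3 left: {1,6,7}→1  {2,4,5}→3  {2,4,7}→3  {3,4,5}→3  {3,5,7}→3  {4,5,7}→6  {4,6,7}→3  {5,6,7}→3
  4 left: {0,1,6,7}→1  {1,4,6,7}→4  {1,5,6,7}→4  {2,3,4,5}→6  {2,4,5,7}→12  {2,4,6,7}→6  {3,4,5,7}→12  {3,5,6,7}→6  {4,5,6,7}→12
  5 left: {0,1,4,6,7}→5  {0,1,5,6,7}→5  {1,2,4,6,7}→10  {1,3,5,6,7}→10  {1,4,5,6,7}→20  {2,3,4,5,7}→30  {2,4,5,6,7}→30  {3,4,5,6,7}→30
  6 left: {0,1,2,4,6,7}→15  {0,1,3,5,6,7}→15  {0,1,4,5,6,7}→30  {1,2,4,5,6,7}→60  {1,3,4,5,6,7}→60  {2,3,4,5,6,7}→90
  placing 0:d first → 210 extensions
  placing 2:f first → 105 extensions
  placing 3:a first → 105 extensions
total linear extensions = 420

420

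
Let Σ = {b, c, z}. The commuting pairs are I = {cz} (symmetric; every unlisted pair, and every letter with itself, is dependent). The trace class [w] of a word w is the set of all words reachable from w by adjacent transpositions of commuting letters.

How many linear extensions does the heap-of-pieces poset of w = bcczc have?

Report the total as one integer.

drop 0:b onto floor
drop 1:c onto {0:b}
drop 2:c onto {1:c}
drop 3:z onto {0:b}
drop 4:c onto {2:c}
ground layer = {0:b}
drop-orders for the pieces not yet dropped (sum over which currently-grounded one goes next):
  1 to go: {3} 1  {4} 1
  2 to go: {2,4} 1  {3,4} 2
  3 to go: {1,2,4} 1  {2,3,4} 3
  if 0:b drops first: 4 orders

4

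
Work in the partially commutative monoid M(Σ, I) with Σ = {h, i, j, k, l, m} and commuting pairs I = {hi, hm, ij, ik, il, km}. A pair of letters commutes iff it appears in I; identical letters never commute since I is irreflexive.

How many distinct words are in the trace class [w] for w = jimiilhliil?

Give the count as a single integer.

piece 0:j — minimal
piece 1:i — minimal
piece 2:m rests on {0:j, 1:i}
piece 3:i rests on {2:m}
piece 4:i rests on {3:i}
piece 5:l rests on {2:m}
piece 6:h rests on {5:l}
piece 7:l rests on {6:h}
piece 8:i rests on {4:i}
piece 9:i rests on {8:i}
piece 10:l rests on {7:l}
minimal pieces: {0:j, 1:i}
ways to finish when only these pieces remain (= sum over removing one remaining piece with nothing left below it):
  1 left: {9}→1  {10}→1
  2 left: {7,10}→1  {8,9}→1  {9,10}→2
  3 left: {4,8,9}→1  {6,7,10}→1  {7,9,10}→3  {8,9,10}→3
  4 left: {3,4,8,9}→1  {4,8,9,10}→4  {5,6,7,10}→1  {6,7,9,10}→4  {7,8,9,10}→6
  5 left: {3,4,8,9,10}→5  {4,7,8,9,10}→10  {5,6,7,9,10}→5  {6,7,8,9,10}→10
  6 left: {3,4,7,8,9,10}→15  {4,6,7,8,9,10}→20  {5,6,7,8,9,10}→15
  7 left: {3,4,6,7,8,9,10}→35  {4,5,6,7,8,9,10}→35
  8 left: {3,4,5,6,7,8,9,10}→70
  9 left: {2,3,4,5,6,7,8,9,10}→70
  placing 0:j first → 70 extensions
  placing 1:i first → 70 extensions
total linear extensions = 140

140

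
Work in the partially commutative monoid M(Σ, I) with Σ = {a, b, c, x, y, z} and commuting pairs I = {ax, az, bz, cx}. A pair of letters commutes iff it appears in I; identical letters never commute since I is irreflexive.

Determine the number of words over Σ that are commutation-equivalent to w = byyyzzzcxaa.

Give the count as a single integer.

drop 0:b onto floor
drop 1:y onto {0:b}
drop 2:y onto {1:y}
drop 3:y onto {2:y}
drop 4:z onto {3:y}
drop 5:z onto {4:z}
drop 6:z onto {5:z}
drop 7:c onto {6:z}
drop 8:x onto {6:z}
drop 9:a onto {7:c}
drop 10:a onto {9:a}
ground layer = {0:b}
drop-orders for the pieces not yet dropped (sum over which currently-grounded one goes next):
  1 to go: {8} 1  {10} 1
  2 to go: {8,10} 2  {9,10} 1
  3 to go: {7,9,10} 1  {8,9,10} 3
  4 to go: {7,8,9,10} 4
  5 to go: {6,7,8,9,10} 4
  6 to go: {5,6,7,8,9,10} 4
  7 to go: {4,5,6,7,8,9,10} 4
  8 to go: {3,4,5,6,7,8,9,10} 4
  9 to go: {2,3,4,5,6,7,8,9,10} 4
  if 0:b drops first: 4 orders

4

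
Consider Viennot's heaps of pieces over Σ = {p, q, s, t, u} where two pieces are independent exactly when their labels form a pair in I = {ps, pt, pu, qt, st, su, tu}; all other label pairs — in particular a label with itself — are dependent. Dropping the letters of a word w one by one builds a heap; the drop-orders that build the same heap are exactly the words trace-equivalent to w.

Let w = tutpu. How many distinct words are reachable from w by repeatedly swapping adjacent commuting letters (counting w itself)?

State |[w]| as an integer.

piece 0:t — minimal
piece 1:u — minimal
piece 2:t rests on {0:t}
piece 3:p — minimal
piece 4:u rests on {1:u}
minimal pieces: {0:t, 1:u, 3:p}
ways to finish when only these pieces remain (= sum over removing one remaining piece with nothing left below it):
  1 left: {2}→1  {3}→1  {4}→1
  2 left: {0,2}→1  {1,4}→1  {2,3}→2  {2,4}→2  {3,4}→2
  3 left: {0,2,3}→3  {0,2,4}→3  {1,2,4}→3  {1,3,4}→3  {2,3,4}→6
  placing 0:t first → 12 extensions
  placing 1:u first → 12 extensions
  placing 3:p first → 6 extensions
total linear extensions = 30

30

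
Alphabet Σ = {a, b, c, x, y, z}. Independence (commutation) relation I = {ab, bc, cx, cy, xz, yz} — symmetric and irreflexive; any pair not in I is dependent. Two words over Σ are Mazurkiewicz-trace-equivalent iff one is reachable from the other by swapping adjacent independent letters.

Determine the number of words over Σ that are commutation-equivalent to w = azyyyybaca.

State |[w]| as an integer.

20

piece 0:a — minimal
piece 1:z rests on {0:a}
piece 2:y rests on {0:a}
piece 3:y rests on {2:y}
piece 4:y rests on {3:y}
piece 5:y rests on {4:y}
piece 6:b rests on {1:z, 5:y}
piece 7:a rests on {1:z, 5:y}
piece 8:c rests on {7:a}
piece 9:a rests on {8:c}
minimal pieces: {0:a}
ways to finish when only these pieces remain (= sum over removing one remaining piece with nothing left below it):
  1 left: {6}→1  {9}→1
  2 left: {6,9}→2  {8,9}→1
  3 left: {6,8,9}→3  {7,8,9}→1
  4 left: {6,7,8,9}→4
  5 left: {1,6,7,8,9}→4  {5,6,7,8,9}→4
  6 left: {1,5,6,7,8,9}→8  {4,5,6,7,8,9}→4
  7 left: {1,4,5,6,7,8,9}→12  {3,4,5,6,7,8,9}→4
  8 left: {1,3,4,5,6,7,8,9}→16  {2,3,4,5,6,7,8,9}→4
  placing 0:a first → 20 extensions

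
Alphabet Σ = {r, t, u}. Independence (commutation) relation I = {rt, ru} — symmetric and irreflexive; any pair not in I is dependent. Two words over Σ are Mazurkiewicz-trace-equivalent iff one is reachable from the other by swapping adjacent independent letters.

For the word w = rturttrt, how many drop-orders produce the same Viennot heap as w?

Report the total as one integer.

#0=r has no predecessor
#1=t has no predecessor
#2=u depends on [1:t]
#3=r depends on [0:r]
#4=t depends on [2:u]
#5=t depends on [4:t]
#6=r depends on [3:r]
#7=t depends on [5:t]
sources: [0:r, 1:t]
N(rest) = Σ N(rest − s) over sources s of rest; N(one piece) = 1:
  size 1 → [6]=1  [7]=1
  size 2 → [3,6]=1  [5,7]=1  [6,7]=2
  size 3 → [0,3,6]=1  [3,6,7]=3  [4,5,7]=1  [5,6,7]=3
  size 4 → [0,3,6,7]=4  [2,4,5,7]=1  [3,5,6,7]=6  [4,5,6,7]=4
  size 5 → [0,3,5,6,7]=10  [1,2,4,5,7]=1  [2,4,5,6,7]=5  [3,4,5,6,7]=10
  size 6 → [0,3,4,5,6,7]=20  [1,2,4,5,6,7]=6  [2,3,4,5,6,7]=15
  first=0(r) contributes 21
  first=1(t) contributes 35
|[w]| = 56

56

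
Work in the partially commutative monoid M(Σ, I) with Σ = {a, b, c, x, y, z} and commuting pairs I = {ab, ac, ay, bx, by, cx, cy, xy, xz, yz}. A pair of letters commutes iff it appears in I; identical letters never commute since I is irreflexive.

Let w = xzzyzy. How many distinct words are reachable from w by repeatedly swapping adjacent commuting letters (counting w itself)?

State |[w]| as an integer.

60

0(x) covers ∅
1(z) covers ∅
2(z) covers 1:z
3(y) covers ∅
4(z) covers 2:z
5(y) covers 3:y
floor of heap: 0:x, 1:z, 3:y
completions by unplaced set U, small U first (add the entries for U minus each lowest piece of U):
  |U|=1: {0}:1  {4}:1  {5}:1
  |U|=2: {0,4}:2  {0,5}:2  {2,4}:1  {3,5}:1  {4,5}:2
  |U|=3: {0,2,4}:3  {0,3,5}:3  {0,4,5}:6  {1,2,4}:1  {2,4,5}:3  {3,4,5}:3
  |U|=4: {0,1,2,4}:4  {0,2,4,5}:12  {0,3,4,5}:12  {1,2,4,5}:4  {2,3,4,5}:6
  start at 0(x): 10
  start at 1(z): 30
  start at 3(y): 20
sum over floor = 60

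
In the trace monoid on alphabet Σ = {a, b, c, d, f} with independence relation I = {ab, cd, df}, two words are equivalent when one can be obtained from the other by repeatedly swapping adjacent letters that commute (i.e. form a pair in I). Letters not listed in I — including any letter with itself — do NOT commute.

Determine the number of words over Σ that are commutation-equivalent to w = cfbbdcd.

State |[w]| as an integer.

3

drop 0:c onto floor
drop 1:f onto {0:c}
drop 2:b onto {1:f}
drop 3:b onto {2:b}
drop 4:d onto {3:b}
drop 5:c onto {3:b}
drop 6:d onto {4:d}
ground layer = {0:c}
drop-orders for the pieces not yet dropped (sum over which currently-grounded one goes next):
  1 to go: {5} 1  {6} 1
  2 to go: {4,6} 1  {5,6} 2
  3 to go: {4,5,6} 3
  4 to go: {3,4,5,6} 3
  5 to go: {2,3,4,5,6} 3
  if 0:c drops first: 3 orders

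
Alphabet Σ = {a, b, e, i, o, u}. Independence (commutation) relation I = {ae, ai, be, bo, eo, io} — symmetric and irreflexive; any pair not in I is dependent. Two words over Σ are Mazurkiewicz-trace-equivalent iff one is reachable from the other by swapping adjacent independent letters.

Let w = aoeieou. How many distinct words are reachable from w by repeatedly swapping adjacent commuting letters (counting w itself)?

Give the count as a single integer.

#0=a has no predecessor
#1=o depends on [0:a]
#2=e has no predecessor
#3=i depends on [2:e]
#4=e depends on [3:i]
#5=o depends on [1:o]
#6=u depends on [4:e, 5:o]
sources: [0:a, 2:e]
N(rest) = Σ N(rest − s) over sources s of rest; N(one piece) = 1:
  size 1 → [6]=1
  size 2 → [4,6]=1  [5,6]=1
  size 3 → [1,5,6]=1  [3,4,6]=1  [4,5,6]=2
  size 4 → [0,1,5,6]=1  [1,4,5,6]=3  [2,3,4,6]=1  [3,4,5,6]=3
  size 5 → [0,1,4,5,6]=4  [1,3,4,5,6]=6  [2,3,4,5,6]=4
  first=0(a) contributes 10
  first=2(e) contributes 10
|[w]| = 20

20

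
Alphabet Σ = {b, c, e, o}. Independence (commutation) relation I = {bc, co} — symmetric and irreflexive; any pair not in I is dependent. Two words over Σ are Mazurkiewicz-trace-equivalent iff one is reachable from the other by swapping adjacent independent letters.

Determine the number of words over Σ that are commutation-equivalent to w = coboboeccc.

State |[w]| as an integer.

6

#0=c has no predecessor
#1=o has no predecessor
#2=b depends on [1:o]
#3=o depends on [2:b]
#4=b depends on [3:o]
#5=o depends on [4:b]
#6=e depends on [0:c, 5:o]
#7=c depends on [6:e]
#8=c depends on [7:c]
#9=c depends on [8:c]
sources: [0:c, 1:o]
N(rest) = Σ N(rest − s) over sources s of rest; N(one piece) = 1:
  size 1 → [9]=1
  size 2 → [8,9]=1
  size 3 → [7,8,9]=1
  size 4 → [6,7,8,9]=1
  size 5 → [0,6,7,8,9]=1  [5,6,7,8,9]=1
  size 6 → [0,5,6,7,8,9]=2  [4,5,6,7,8,9]=1
  size 7 → [0,4,5,6,7,8,9]=3  [3,4,5,6,7,8,9]=1
  size 8 → [0,3,4,5,6,7,8,9]=4  [2,3,4,5,6,7,8,9]=1
  first=0(c) contributes 1
  first=1(o) contributes 5
|[w]| = 6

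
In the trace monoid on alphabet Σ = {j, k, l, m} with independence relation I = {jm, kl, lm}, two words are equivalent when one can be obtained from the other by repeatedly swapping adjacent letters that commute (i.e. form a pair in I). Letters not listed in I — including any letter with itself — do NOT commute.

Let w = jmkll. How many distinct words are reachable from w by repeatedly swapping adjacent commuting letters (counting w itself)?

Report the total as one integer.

9

0(j) covers ∅
1(m) covers ∅
2(k) covers 0:j, 1:m
3(l) covers 0:j
4(l) covers 3:l
floor of heap: 0:j, 1:m
completions by unplaced set U, small U first (add the entries for U minus each lowest piece of U):
  |U|=1: {2}:1  {4}:1
  |U|=2: {1,2}:1  {2,4}:2  {3,4}:1
  |U|=3: {1,2,4}:3  {2,3,4}:3
  start at 0(j): 6
  start at 1(m): 3
sum over floor = 9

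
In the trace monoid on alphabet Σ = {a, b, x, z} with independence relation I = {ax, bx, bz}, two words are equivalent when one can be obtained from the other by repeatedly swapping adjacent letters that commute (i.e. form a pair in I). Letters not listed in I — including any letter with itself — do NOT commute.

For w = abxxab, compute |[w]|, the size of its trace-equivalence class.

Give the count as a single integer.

15

0(a) covers ∅
1(b) covers 0:a
2(x) covers ∅
3(x) covers 2:x
4(a) covers 1:b
5(b) covers 4:a
floor of heap: 0:a, 2:x
completions by unplaced set U, small U first (add the entries for U minus each lowest piece of U):
  |U|=1: {3}:1  {5}:1
  |U|=2: {2,3}:1  {3,5}:2  {4,5}:1
  |U|=3: {1,4,5}:1  {2,3,5}:3  {3,4,5}:3
  |U|=4: {0,1,4,5}:1  {1,3,4,5}:4  {2,3,4,5}:6
  start at 0(a): 10
  start at 2(x): 5
sum over floor = 15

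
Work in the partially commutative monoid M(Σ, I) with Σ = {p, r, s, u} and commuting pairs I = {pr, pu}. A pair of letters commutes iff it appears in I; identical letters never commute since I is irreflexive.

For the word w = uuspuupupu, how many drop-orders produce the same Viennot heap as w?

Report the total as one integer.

35

0(u) covers ∅
1(u) covers 0:u
2(s) covers 1:u
3(p) covers 2:s
4(u) covers 2:s
5(u) covers 4:u
6(p) covers 3:p
7(u) covers 5:u
8(p) covers 6:p
9(u) covers 7:u
floor of heap: 0:u
completions by unplaced set U, small U first (add the entries for U minus each lowest piece of U):
  |U|=1: {8}:1  {9}:1
  |U|=2: {6,8}:1  {7,9}:1  {8,9}:2
  |U|=3: {3,6,8}:1  {5,7,9}:1  {6,8,9}:3  {7,8,9}:3
  |U|=4: {3,6,8,9}:4  {4,5,7,9}:1  {5,7,8,9}:4  {6,7,8,9}:6
  |U|=5: {3,6,7,8,9}:10  {4,5,7,8,9}:5  {5,6,7,8,9}:10
  |U|=6: {3,5,6,7,8,9}:20  {4,5,6,7,8,9}:15
  |U|=7: {3,4,5,6,7,8,9}:35
  |U|=8: {2,3,4,5,6,7,8,9}:35
  start at 0(u): 35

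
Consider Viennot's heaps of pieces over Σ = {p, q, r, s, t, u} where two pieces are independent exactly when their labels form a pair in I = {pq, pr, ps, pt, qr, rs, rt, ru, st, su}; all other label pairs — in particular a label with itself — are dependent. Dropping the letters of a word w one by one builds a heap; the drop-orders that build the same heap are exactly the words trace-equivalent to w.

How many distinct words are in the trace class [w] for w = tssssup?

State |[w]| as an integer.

0(t) covers ∅
1(s) covers ∅
2(s) covers 1:s
3(s) covers 2:s
4(s) covers 3:s
5(u) covers 0:t
6(p) covers 5:u
floor of heap: 0:t, 1:s
completions by unplaced set U, small U first (add the entries for U minus each lowest piece of U):
  |U|=1: {4}:1  {6}:1
  |U|=2: {3,4}:1  {4,6}:2  {5,6}:1
  |U|=3: {0,5,6}:1  {2,3,4}:1  {3,4,6}:3  {4,5,6}:3
  |U|=4: {0,4,5,6}:4  {1,2,3,4}:1  {2,3,4,6}:4  {3,4,5,6}:6
  |U|=5: {0,3,4,5,6}:10  {1,2,3,4,6}:5  {2,3,4,5,6}:10
  start at 0(t): 15
  start at 1(s): 20
sum over floor = 35

35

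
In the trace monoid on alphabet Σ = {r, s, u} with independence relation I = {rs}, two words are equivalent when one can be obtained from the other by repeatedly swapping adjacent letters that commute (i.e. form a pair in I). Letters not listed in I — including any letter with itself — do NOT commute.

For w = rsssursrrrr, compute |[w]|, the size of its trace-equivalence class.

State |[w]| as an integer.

piece 0:r — minimal
piece 1:s — minimal
piece 2:s rests on {1:s}
piece 3:s rests on {2:s}
piece 4:u rests on {0:r, 3:s}
piece 5:r rests on {4:u}
piece 6:s rests on {4:u}
piece 7:r rests on {5:r}
piece 8:r rests on {7:r}
piece 9:r rests on {8:r}
piece 10:r rests on {9:r}
minimal pieces: {0:r, 1:s}
ways to finish when only these pieces remain (= sum over removing one remaining piece with nothing left below it):
  1 left: {6}→1  {10}→1
  2 left: {6,10}→2  {9,10}→1
  3 left: {6,9,10}→3  {8,9,10}→1
  4 left: {6,8,9,10}→4  {7,8,9,10}→1
  5 left: {5,7,8,9,10}→1  {6,7,8,9,10}→5
  6 left: {5,6,7,8,9,10}→6
  7 left: {4,5,6,7,8,9,10}→6
  8 left: {0,4,5,6,7,8,9,10}→6  {3,4,5,6,7,8,9,10}→6
  9 left: {0,3,4,5,6,7,8,9,10}→12  {2,3,4,5,6,7,8,9,10}→6
  placing 0:r first → 6 extensions
  placing 1:s first → 18 extensions
total linear extensions = 24

24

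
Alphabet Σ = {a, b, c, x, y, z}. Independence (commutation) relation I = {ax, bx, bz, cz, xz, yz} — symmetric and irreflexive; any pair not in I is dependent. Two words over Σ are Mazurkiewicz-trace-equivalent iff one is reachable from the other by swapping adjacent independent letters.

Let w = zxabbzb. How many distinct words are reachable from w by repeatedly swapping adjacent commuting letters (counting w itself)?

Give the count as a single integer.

28

piece 0:z — minimal
piece 1:x — minimal
piece 2:a rests on {0:z}
piece 3:b rests on {2:a}
piece 4:b rests on {3:b}
piece 5:z rests on {2:a}
piece 6:b rests on {4:b}
minimal pieces: {0:z, 1:x}
ways to finish when only these pieces remain (= sum over removing one remaining piece with nothing left below it):
  1 left: {1}→1  {5}→1  {6}→1
  2 left: {1,5}→2  {1,6}→2  {4,6}→1  {5,6}→2
  3 left: {1,4,6}→3  {1,5,6}→6  {3,4,6}→1  {4,5,6}→3
  4 left: {1,3,4,6}→4  {1,4,5,6}→12  {3,4,5,6}→4
  5 left: {1,3,4,5,6}→20  {2,3,4,5,6}→4
  placing 0:z first → 24 extensions
  placing 1:x first → 4 extensions
total linear extensions = 28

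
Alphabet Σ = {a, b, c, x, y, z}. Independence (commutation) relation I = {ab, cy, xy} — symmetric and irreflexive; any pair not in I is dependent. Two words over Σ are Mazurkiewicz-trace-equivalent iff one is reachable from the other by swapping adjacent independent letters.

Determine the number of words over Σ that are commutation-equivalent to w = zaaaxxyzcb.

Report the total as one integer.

#0=z has no predecessor
#1=a depends on [0:z]
#2=a depends on [1:a]
#3=a depends on [2:a]
#4=x depends on [3:a]
#5=x depends on [4:x]
#6=y depends on [3:a]
#7=z depends on [5:x, 6:y]
#8=c depends on [7:z]
#9=b depends on [8:c]
sources: [0:z]
N(rest) = Σ N(rest − s) over sources s of rest; N(one piece) = 1:
  size 1 → [9]=1
  size 2 → [8,9]=1
  size 3 → [7,8,9]=1
  size 4 → [5,7,8,9]=1  [6,7,8,9]=1
  size 5 → [4,5,7,8,9]=1  [5,6,7,8,9]=2
  size 6 → [4,5,6,7,8,9]=3
  size 7 → [3,4,5,6,7,8,9]=3
  size 8 → [2,3,4,5,6,7,8,9]=3
  first=0(z) contributes 3

3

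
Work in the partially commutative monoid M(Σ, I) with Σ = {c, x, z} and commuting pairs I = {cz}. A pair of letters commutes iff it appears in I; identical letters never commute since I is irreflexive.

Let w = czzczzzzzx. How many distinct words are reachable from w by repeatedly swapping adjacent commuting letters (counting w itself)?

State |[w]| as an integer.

36

#0=c has no predecessor
#1=z has no predecessor
#2=z depends on [1:z]
#3=c depends on [0:c]
#4=z depends on [2:z]
#5=z depends on [4:z]
#6=z depends on [5:z]
#7=z depends on [6:z]
#8=z depends on [7:z]
#9=x depends on [3:c, 8:z]
sources: [0:c, 1:z]
N(rest) = Σ N(rest − s) over sources s of rest; N(one piece) = 1:
  size 1 → [9]=1
  size 2 → [3,9]=1  [8,9]=1
  size 3 → [0,3,9]=1  [3,8,9]=2  [7,8,9]=1
  size 4 → [0,3,8,9]=3  [3,7,8,9]=3  [6,7,8,9]=1
  size 5 → [0,3,7,8,9]=6  [3,6,7,8,9]=4  [5,6,7,8,9]=1
  size 6 → [0,3,6,7,8,9]=10  [3,5,6,7,8,9]=5  [4,5,6,7,8,9]=1
  size 7 → [0,3,5,6,7,8,9]=15  [2,4,5,6,7,8,9]=1  [3,4,5,6,7,8,9]=6
  size 8 → [0,3,4,5,6,7,8,9]=21  [1,2,4,5,6,7,8,9]=1  [2,3,4,5,6,7,8,9]=7
  first=0(c) contributes 8
  first=1(z) contributes 28
|[w]| = 36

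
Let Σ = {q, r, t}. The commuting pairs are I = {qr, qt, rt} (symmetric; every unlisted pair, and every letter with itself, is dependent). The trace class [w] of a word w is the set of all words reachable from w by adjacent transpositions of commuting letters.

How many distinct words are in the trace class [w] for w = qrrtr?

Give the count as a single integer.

20

drop 0:q onto floor
drop 1:r onto floor
drop 2:r onto {1:r}
drop 3:t onto floor
drop 4:r onto {2:r}
ground layer = {0:q, 1:r, 3:t}
drop-orders for the pieces not yet dropped (sum over which currently-grounded one goes next):
  1 to go: {0} 1  {3} 1  {4} 1
  2 to go: {0,3} 2  {0,4} 2  {2,4} 1  {3,4} 2
  3 to go: {0,2,4} 3  {0,3,4} 6  {1,2,4} 1  {2,3,4} 3
  if 0:q drops first: 4 orders
  if 1:r drops first: 12 orders
  if 3:t drops first: 4 orders
heap linearizations: 20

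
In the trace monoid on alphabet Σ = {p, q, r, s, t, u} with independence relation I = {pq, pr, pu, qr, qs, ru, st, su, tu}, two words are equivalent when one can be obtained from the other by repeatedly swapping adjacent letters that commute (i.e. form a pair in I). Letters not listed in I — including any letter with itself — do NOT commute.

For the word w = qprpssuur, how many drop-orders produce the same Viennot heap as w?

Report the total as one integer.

drop 0:q onto floor
drop 1:p onto floor
drop 2:r onto floor
drop 3:p onto {1:p}
drop 4:s onto {2:r, 3:p}
drop 5:s onto {4:s}
drop 6:u onto {0:q}
drop 7:u onto {6:u}
drop 8:r onto {5:s}
ground layer = {0:q, 1:p, 2:r}
drop-orders for the pieces not yet dropped (sum over which currently-grounded one goes next):
  1 to go: {7} 1  {8} 1
  2 to go: {5,8} 1  {6,7} 1  {7,8} 2
  3 to go: {0,6,7} 1  {4,5,8} 1  {5,7,8} 3  {6,7,8} 3
  4 to go: {0,6,7,8} 4  {2,4,5,8} 1  {3,4,5,8} 1  {4,5,7,8} 4  {5,6,7,8} 6
  5 to go: {0,5,6,7,8} 10  {1,3,4,5,8} 1  {2,3,4,5,8} 2  {2,4,5,7,8} 5  {3,4,5,7,8} 5  {4,5,6,7,8} 10
  6 to go: {0,4,5,6,7,8} 20  {1,2,3,4,5,8} 3  {1,3,4,5,7,8} 6  {2,3,4,5,7,8} 12  {2,4,5,6,7,8} 15  {3,4,5,6,7,8} 15
  7 to go: {0,2,4,5,6,7,8} 35  {0,3,4,5,6,7,8} 35  {1,2,3,4,5,7,8} 21  {1,3,4,5,6,7,8} 21  {2,3,4,5,6,7,8} 42
  if 0:q drops first: 84 orders
  if 1:p drops first: 112 orders
  if 2:r drops first: 56 orders
heap linearizations: 252

252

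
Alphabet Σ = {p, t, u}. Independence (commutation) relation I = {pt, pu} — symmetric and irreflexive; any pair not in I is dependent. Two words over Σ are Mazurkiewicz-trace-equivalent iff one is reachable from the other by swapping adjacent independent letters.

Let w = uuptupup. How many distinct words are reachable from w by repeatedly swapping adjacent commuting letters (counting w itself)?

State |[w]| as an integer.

piece 0:u — minimal
piece 1:u rests on {0:u}
piece 2:p — minimal
piece 3:t rests on {1:u}
piece 4:u rests on {3:t}
piece 5:p rests on {2:p}
piece 6:u rests on {4:u}
piece 7:p rests on {5:p}
minimal pieces: {0:u, 2:p}
ways to finish when only these pieces remain (= sum over removing one remaining piece with nothing left below it):
  1 left: {6}→1  {7}→1
  2 left: {4,6}→1  {5,7}→1  {6,7}→2
  3 left: {2,5,7}→1  {3,4,6}→1  {4,6,7}→3  {5,6,7}→3
  4 left: {1,3,4,6}→1  {2,5,6,7}→4  {3,4,6,7}→4  {4,5,6,7}→6
  5 left: {0,1,3,4,6}→1  {1,3,4,6,7}→5  {2,4,5,6,7}→10  {3,4,5,6,7}→10
  6 left: {0,1,3,4,6,7}→6  {1,3,4,5,6,7}→15  {2,3,4,5,6,7}→20
  placing 0:u first → 35 extensions
  placing 2:p first → 21 extensions
total linear extensions = 56

56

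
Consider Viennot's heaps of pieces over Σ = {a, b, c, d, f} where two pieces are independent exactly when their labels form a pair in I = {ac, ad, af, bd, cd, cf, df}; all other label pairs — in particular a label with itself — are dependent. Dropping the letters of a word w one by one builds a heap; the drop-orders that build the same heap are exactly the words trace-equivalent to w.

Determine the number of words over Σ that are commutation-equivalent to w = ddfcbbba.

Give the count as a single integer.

piece 0:d — minimal
piece 1:d rests on {0:d}
piece 2:f — minimal
piece 3:c — minimal
piece 4:b rests on {2:f, 3:c}
piece 5:b rests on {4:b}
piece 6:b rests on {5:b}
piece 7:a rests on {6:b}
minimal pieces: {0:d, 2:f, 3:c}
ways to finish when only these pieces remain (= sum over removing one remaining piece with nothing left below it):
  1 left: {1}→1  {7}→1
  2 left: {0,1}→1  {1,7}→2  {6,7}→1
  3 left: {0,1,7}→3  {1,6,7}→3  {5,6,7}→1
  4 left: {0,1,6,7}→6  {1,5,6,7}→4  {4,5,6,7}→1
  5 left: {0,1,5,6,7}→10  {1,4,5,6,7}→5  {2,4,5,6,7}→1  {3,4,5,6,7}→1
  6 left: {0,1,4,5,6,7}→15  {1,2,4,5,6,7}→6  {1,3,4,5,6,7}→6  {2,3,4,5,6,7}→2
  placing 0:d first → 14 extensions
  placing 2:f first → 21 extensions
  placing 3:c first → 21 extensions
total linear extensions = 56

56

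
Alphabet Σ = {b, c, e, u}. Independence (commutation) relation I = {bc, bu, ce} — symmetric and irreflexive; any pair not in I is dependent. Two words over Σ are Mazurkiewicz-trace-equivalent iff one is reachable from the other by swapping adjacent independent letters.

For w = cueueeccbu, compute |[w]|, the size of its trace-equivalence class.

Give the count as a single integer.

piece 0:c — minimal
piece 1:u rests on {0:c}
piece 2:e rests on {1:u}
piece 3:u rests on {2:e}
piece 4:e rests on {3:u}
piece 5:e rests on {4:e}
piece 6:c rests on {3:u}
piece 7:c rests on {6:c}
piece 8:b rests on {5:e}
piece 9:u rests on {5:e, 7:c}
minimal pieces: {0:c}
ways to finish when only these pieces remain (= sum over removing one remaining piece with nothing left below it):
  1 left: {8}→1  {9}→1
  2 left: {7,9}→1  {8,9}→2
  3 left: {5,8,9}→2  {6,7,9}→1  {7,8,9}→3
  4 left: {4,5,8,9}→2  {5,7,8,9}→5  {6,7,8,9}→4
  5 left: {4,5,7,8,9}→7  {5,6,7,8,9}→9
  6 left: {4,5,6,7,8,9}→16
  7 left: {3,4,5,6,7,8,9}→16
  8 left: {2,3,4,5,6,7,8,9}→16
  placing 0:c first → 16 extensions

16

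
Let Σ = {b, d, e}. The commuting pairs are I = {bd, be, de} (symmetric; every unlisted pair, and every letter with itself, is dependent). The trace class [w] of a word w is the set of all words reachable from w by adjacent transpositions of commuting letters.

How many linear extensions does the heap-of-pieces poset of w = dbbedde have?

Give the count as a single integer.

0(d) covers ∅
1(b) covers ∅
2(b) covers 1:b
3(e) covers ∅
4(d) covers 0:d
5(d) covers 4:d
6(e) covers 3:e
floor of heap: 0:d, 1:b, 3:e
completions by unplaced set U, small U first (add the entries for U minus each lowest piece of U):
  |U|=1: {2}:1  {5}:1  {6}:1
  |U|=2: {1,2}:1  {2,5}:2  {2,6}:2  {3,6}:1  {4,5}:1  {5,6}:2
  |U|=3: {0,4,5}:1  {1,2,5}:3  {1,2,6}:3  {2,3,6}:3  {2,4,5}:3  {2,5,6}:6  {3,5,6}:3  {4,5,6}:3
  |U|=4: {0,2,4,5}:4  {0,4,5,6}:4  {1,2,3,6}:6  {1,2,4,5}:6  {1,2,5,6}:12  {2,3,5,6}:12  {2,4,5,6}:12  {3,4,5,6}:6
  |U|=5: {0,1,2,4,5}:10  {0,2,4,5,6}:20  {0,3,4,5,6}:10  {1,2,3,5,6}:30  {1,2,4,5,6}:30  {2,3,4,5,6}:30
  start at 0(d): 90
  start at 1(b): 60
  start at 3(e): 60
sum over floor = 210

210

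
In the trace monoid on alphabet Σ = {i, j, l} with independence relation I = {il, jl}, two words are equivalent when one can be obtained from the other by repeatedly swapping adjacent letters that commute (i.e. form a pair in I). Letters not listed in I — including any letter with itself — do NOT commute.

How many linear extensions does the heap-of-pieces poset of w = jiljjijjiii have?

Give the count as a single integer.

11

0(j) covers ∅
1(i) covers 0:j
2(l) covers ∅
3(j) covers 1:i
4(j) covers 3:j
5(i) covers 4:j
6(j) covers 5:i
7(j) covers 6:j
8(i) covers 7:j
9(i) covers 8:i
10(i) covers 9:i
floor of heap: 0:j, 2:l
completions by unplaced set U, small U first (add the entries for U minus each lowest piece of U):
  |U|=1: {2}:1  {10}:1
  |U|=2: {2,10}:2  {9,10}:1
  |U|=3: {2,9,10}:3  {8,9,10}:1
  |U|=4: {2,8,9,10}:4  {7,8,9,10}:1
  |U|=5: {2,7,8,9,10}:5  {6,7,8,9,10}:1
  |U|=6: {2,6,7,8,9,10}:6  {5,6,7,8,9,10}:1
  |U|=7: {2,5,6,7,8,9,10}:7  {4,5,6,7,8,9,10}:1
  |U|=8: {2,4,5,6,7,8,9,10}:8  {3,4,5,6,7,8,9,10}:1
  |U|=9: {1,3,4,5,6,7,8,9,10}:1  {2,3,4,5,6,7,8,9,10}:9
  start at 0(j): 10
  start at 2(l): 1
sum over floor = 11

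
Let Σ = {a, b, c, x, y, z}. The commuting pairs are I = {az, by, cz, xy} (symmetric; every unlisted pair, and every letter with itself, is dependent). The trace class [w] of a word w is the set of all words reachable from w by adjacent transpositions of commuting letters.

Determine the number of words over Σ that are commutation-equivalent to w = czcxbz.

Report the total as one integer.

3

drop 0:c onto floor
drop 1:z onto floor
drop 2:c onto {0:c}
drop 3:x onto {1:z, 2:c}
drop 4:b onto {3:x}
drop 5:z onto {4:b}
ground layer = {0:c, 1:z}
drop-orders for the pieces not yet dropped (sum over which currently-grounded one goes next):
  1 to go: {5} 1
  2 to go: {4,5} 1
  3 to go: {3,4,5} 1
  4 to go: {1,3,4,5} 1  {2,3,4,5} 1
  if 0:c drops first: 2 orders
  if 1:z drops first: 1 orders
heap linearizations: 3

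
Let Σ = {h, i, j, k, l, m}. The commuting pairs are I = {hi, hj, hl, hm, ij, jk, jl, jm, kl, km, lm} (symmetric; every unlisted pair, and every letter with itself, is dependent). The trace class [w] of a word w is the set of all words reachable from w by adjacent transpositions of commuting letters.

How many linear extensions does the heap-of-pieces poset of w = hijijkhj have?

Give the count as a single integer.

168

0(h) covers ∅
1(i) covers ∅
2(j) covers ∅
3(i) covers 1:i
4(j) covers 2:j
5(k) covers 0:h, 3:i
6(h) covers 5:k
7(j) covers 4:j
floor of heap: 0:h, 1:i, 2:j
completions by unplaced set U, small U first (add the entries for U minus each lowest piece of U):
  |U|=1: {6}:1  {7}:1
  |U|=2: {4,7}:1  {5,6}:1  {6,7}:2
  |U|=3: {0,5,6}:1  {2,4,7}:1  {3,5,6}:1  {4,6,7}:3  {5,6,7}:3
  |U|=4: {0,3,5,6}:2  {0,5,6,7}:4  {1,3,5,6}:1  {2,4,6,7}:4  {3,5,6,7}:4  {4,5,6,7}:6
  |U|=5: {0,1,3,5,6}:3  {0,3,5,6,7}:10  {0,4,5,6,7}:10  {1,3,5,6,7}:5  {2,4,5,6,7}:10  {3,4,5,6,7}:10
  |U|=6: {0,1,3,5,6,7}:18  {0,2,4,5,6,7}:20  {0,3,4,5,6,7}:30  {1,3,4,5,6,7}:15  {2,3,4,5,6,7}:20
  start at 0(h): 35
  start at 1(i): 70
  start at 2(j): 63
sum over floor = 168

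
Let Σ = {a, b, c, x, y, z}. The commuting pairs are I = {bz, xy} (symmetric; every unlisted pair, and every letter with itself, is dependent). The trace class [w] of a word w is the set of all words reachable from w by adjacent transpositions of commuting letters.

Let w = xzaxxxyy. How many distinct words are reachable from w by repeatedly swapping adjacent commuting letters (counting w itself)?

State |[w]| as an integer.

10

piece 0:x — minimal
piece 1:z rests on {0:x}
piece 2:a rests on {1:z}
piece 3:x rests on {2:a}
piece 4:x rests on {3:x}
piece 5:x rests on {4:x}
piece 6:y rests on {2:a}
piece 7:y rests on {6:y}
minimal pieces: {0:x}
ways to finish when only these pieces remain (= sum over removing one remaining piece with nothing left below it):
  1 left: {5}→1  {7}→1
  2 left: {4,5}→1  {5,7}→2  {6,7}→1
  3 left: {3,4,5}→1  {4,5,7}→3  {5,6,7}→3
  4 left: {3,4,5,7}→4  {4,5,6,7}→6
  5 left: {3,4,5,6,7}→10
  6 left: {2,3,4,5,6,7}→10
  placing 0:x first → 10 extensions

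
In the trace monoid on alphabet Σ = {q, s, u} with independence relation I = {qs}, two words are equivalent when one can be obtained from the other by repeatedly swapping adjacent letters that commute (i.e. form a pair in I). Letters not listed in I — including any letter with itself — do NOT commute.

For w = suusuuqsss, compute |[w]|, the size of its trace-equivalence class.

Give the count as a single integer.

#0=s has no predecessor
#1=u depends on [0:s]
#2=u depends on [1:u]
#3=s depends on [2:u]
#4=u depends on [3:s]
#5=u depends on [4:u]
#6=q depends on [5:u]
#7=s depends on [5:u]
#8=s depends on [7:s]
#9=s depends on [8:s]
sources: [0:s]
N(rest) = Σ N(rest − s) over sources s of rest; N(one piece) = 1:
  size 1 → [6]=1  [9]=1
  size 2 → [6,9]=2  [8,9]=1
  size 3 → [6,8,9]=3  [7,8,9]=1
  size 4 → [6,7,8,9]=4
  size 5 → [5,6,7,8,9]=4
  size 6 → [4,5,6,7,8,9]=4
  size 7 → [3,4,5,6,7,8,9]=4
  size 8 → [2,3,4,5,6,7,8,9]=4
  first=0(s) contributes 4

4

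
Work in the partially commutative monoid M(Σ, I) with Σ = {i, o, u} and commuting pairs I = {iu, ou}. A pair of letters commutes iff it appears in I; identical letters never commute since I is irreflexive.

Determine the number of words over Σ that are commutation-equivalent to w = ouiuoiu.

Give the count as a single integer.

#0=o has no predecessor
#1=u has no predecessor
#2=i depends on [0:o]
#3=u depends on [1:u]
#4=o depends on [2:i]
#5=i depends on [4:o]
#6=u depends on [3:u]
sources: [0:o, 1:u]
N(rest) = Σ N(rest − s) over sources s of rest; N(one piece) = 1:
  size 1 → [5]=1  [6]=1
  size 2 → [3,6]=1  [4,5]=1  [5,6]=2
  size 3 → [1,3,6]=1  [2,4,5]=1  [3,5,6]=3  [4,5,6]=3
  size 4 → [0,2,4,5]=1  [1,3,5,6]=4  [2,4,5,6]=4  [3,4,5,6]=6
  size 5 → [0,2,4,5,6]=5  [1,3,4,5,6]=10  [2,3,4,5,6]=10
  first=0(o) contributes 20
  first=1(u) contributes 15
|[w]| = 35

35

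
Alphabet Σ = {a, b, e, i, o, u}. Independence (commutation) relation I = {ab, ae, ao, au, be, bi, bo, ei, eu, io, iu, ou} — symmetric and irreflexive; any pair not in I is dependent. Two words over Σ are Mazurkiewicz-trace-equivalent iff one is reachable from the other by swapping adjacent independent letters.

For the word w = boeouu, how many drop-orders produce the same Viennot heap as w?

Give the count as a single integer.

20

drop 0:b onto floor
drop 1:o onto floor
drop 2:e onto {1:o}
drop 3:o onto {2:e}
drop 4:u onto {0:b}
drop 5:u onto {4:u}
ground layer = {0:b, 1:o}
drop-orders for the pieces not yet dropped (sum over which currently-grounded one goes next):
  1 to go: {3} 1  {5} 1
  2 to go: {2,3} 1  {3,5} 2  {4,5} 1
  3 to go: {0,4,5} 1  {1,2,3} 1  {2,3,5} 3  {3,4,5} 3
  4 to go: {0,3,4,5} 4  {1,2,3,5} 4  {2,3,4,5} 6
  if 0:b drops first: 10 orders
  if 1:o drops first: 10 orders
heap linearizations: 20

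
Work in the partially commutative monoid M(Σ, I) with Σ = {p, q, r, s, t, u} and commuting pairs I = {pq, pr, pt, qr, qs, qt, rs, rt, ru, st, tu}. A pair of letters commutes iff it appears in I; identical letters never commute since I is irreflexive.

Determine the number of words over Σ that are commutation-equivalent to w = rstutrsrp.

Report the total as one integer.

drop 0:r onto floor
drop 1:s onto floor
drop 2:t onto floor
drop 3:u onto {1:s}
drop 4:t onto {2:t}
drop 5:r onto {0:r}
drop 6:s onto {3:u}
drop 7:r onto {5:r}
drop 8:p onto {6:s}
ground layer = {0:r, 1:s, 2:t}
drop-orders for the pieces not yet dropped (sum over which currently-grounded one goes next):
  1 to go: {4} 1  {7} 1  {8} 1
  2 to go: {2,4} 1  {4,7} 2  {4,8} 2  {5,7} 1  {6,8} 1  {7,8} 2
  3 to go: {0,5,7} 1  {2,4,7} 3  {2,4,8} 3  {3,6,8} 1  {4,5,7} 3  {4,6,8} 3  {4,7,8} 6  {5,7,8} 3  {6,7,8} 3
  4 to go: {0,4,5,7} 4  {0,5,7,8} 4  {1,3,6,8} 1  {2,4,5,7} 6  {2,4,6,8} 6  {2,4,7,8} 12  {3,4,6,8} 4  {3,6,7,8} 4  {4,5,7,8} 12  {4,6,7,8} 12  {5,6,7,8} 6
  5 to go: {0,2,4,5,7} 10  {0,4,5,7,8} 20  {0,5,6,7,8} 10  {1,3,4,6,8} 5  {1,3,6,7,8} 5  {2,3,4,6,8} 10  {2,4,5,7,8} 30  {2,4,6,7,8} 30  {3,4,6,7,8} 20  {3,5,6,7,8} 10  {4,5,6,7,8} 30
  6 to go: {0,2,4,5,7,8} 60  {0,3,5,6,7,8} 20  {0,4,5,6,7,8} 60  {1,2,3,4,6,8} 15  {1,3,4,6,7,8} 30  {1,3,5,6,7,8} 15  {2,3,4,6,7,8} 60  {2,4,5,6,7,8} 90  {3,4,5,6,7,8} 60
  7 to go: {0,1,3,5,6,7,8} 35  {0,2,4,5,6,7,8} 210  {0,3,4,5,6,7,8} 140  {1,2,3,4,6,7,8} 105  {1,3,4,5,6,7,8} 105  {2,3,4,5,6,7,8} 210
  if 0:r drops first: 420 orders
  if 1:s drops first: 560 orders
  if 2:t drops first: 280 orders
heap linearizations: 1260

1260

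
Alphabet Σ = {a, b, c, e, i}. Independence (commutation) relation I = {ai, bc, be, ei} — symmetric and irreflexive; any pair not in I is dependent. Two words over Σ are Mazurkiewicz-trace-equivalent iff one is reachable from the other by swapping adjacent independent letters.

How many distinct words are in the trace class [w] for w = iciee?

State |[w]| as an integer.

3

0(i) covers ∅
1(c) covers 0:i
2(i) covers 1:c
3(e) covers 1:c
4(e) covers 3:e
floor of heap: 0:i
completions by unplaced set U, small U first (add the entries for U minus each lowest piece of U):
  |U|=1: {2}:1  {4}:1
  |U|=2: {2,4}:2  {3,4}:1
  |U|=3: {2,3,4}:3
  start at 0(i): 3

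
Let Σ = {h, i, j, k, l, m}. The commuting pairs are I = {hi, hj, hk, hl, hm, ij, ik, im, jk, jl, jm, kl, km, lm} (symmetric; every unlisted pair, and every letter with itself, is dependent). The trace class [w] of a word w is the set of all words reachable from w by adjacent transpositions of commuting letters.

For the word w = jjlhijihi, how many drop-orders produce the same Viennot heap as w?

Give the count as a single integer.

piece 0:j — minimal
piece 1:j rests on {0:j}
piece 2:l — minimal
piece 3:h — minimal
piece 4:i rests on {2:l}
piece 5:j rests on {1:j}
piece 6:i rests on {4:i}
piece 7:h rests on {3:h}
piece 8:i rests on {6:i}
minimal pieces: {0:j, 2:l, 3:h}
ways to finish when only these pieces remain (= sum over removing one remaining piece with nothing left below it):
  1 left: {5}→1  {7}→1  {8}→1
  2 left: {1,5}→1  {3,7}→1  {5,7}→2  {5,8}→2  {6,8}→1  {7,8}→2
  3 left: {0,1,5}→1  {1,5,7}→3  {1,5,8}→3  {3,5,7}→3  {3,7,8}→3  {4,6,8}→1  {5,6,8}→3  {5,7,8}→6  {6,7,8}→3
  4 left: {0,1,5,7}→4  {0,1,5,8}→4  {1,3,5,7}→6  {1,5,6,8}→6  {1,5,7,8}→12  {2,4,6,8}→1  {3,5,7,8}→12  {3,6,7,8}→6  {4,5,6,8}→4  {4,6,7,8}→4  {5,6,7,8}→12
  5 left: {0,1,3,5,7}→10  {0,1,5,6,8}→10  {0,1,5,7,8}→20  {1,3,5,7,8}→30  {1,4,5,6,8}→10  {1,5,6,7,8}→30  {2,4,5,6,8}→5  {2,4,6,7,8}→5  {3,4,6,7,8}→10  {3,5,6,7,8}→30  {4,5,6,7,8}→20
  6 left: {0,1,3,5,7,8}→60  {0,1,4,5,6,8}→20  {0,1,5,6,7,8}→60  {1,2,4,5,6,8}→15  {1,3,5,6,7,8}→90  {1,4,5,6,7,8}→60  {2,3,4,6,7,8}→15  {2,4,5,6,7,8}→30  {3,4,5,6,7,8}→60
  7 left: {0,1,2,4,5,6,8}→35  {0,1,3,5,6,7,8}→210  {0,1,4,5,6,7,8}→140  {1,2,4,5,6,7,8}→105  {1,3,4,5,6,7,8}→210  {2,3,4,5,6,7,8}→105
  placing 0:j first → 420 extensions
  placing 2:l first → 560 extensions
  placing 3:h first → 280 extensions
total linear extensions = 1260

1260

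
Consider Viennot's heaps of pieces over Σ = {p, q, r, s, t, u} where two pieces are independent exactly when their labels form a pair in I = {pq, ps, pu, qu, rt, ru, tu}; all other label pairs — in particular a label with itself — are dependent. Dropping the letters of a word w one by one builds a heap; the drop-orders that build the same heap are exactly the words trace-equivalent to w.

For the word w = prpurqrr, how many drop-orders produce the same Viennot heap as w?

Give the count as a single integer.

8

0(p) covers ∅
1(r) covers 0:p
2(p) covers 1:r
3(u) covers ∅
4(r) covers 2:p
5(q) covers 4:r
6(r) covers 5:q
7(r) covers 6:r
floor of heap: 0:p, 3:u
completions by unplaced set U, small U first (add the entries for U minus each lowest piece of U):
  |U|=1: {3}:1  {7}:1
  |U|=2: {3,7}:2  {6,7}:1
  |U|=3: {3,6,7}:3  {5,6,7}:1
  |U|=4: {3,5,6,7}:4  {4,5,6,7}:1
  |U|=5: {2,4,5,6,7}:1  {3,4,5,6,7}:5
  |U|=6: {1,2,4,5,6,7}:1  {2,3,4,5,6,7}:6
  start at 0(p): 7
  start at 3(u): 1
sum over floor = 8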